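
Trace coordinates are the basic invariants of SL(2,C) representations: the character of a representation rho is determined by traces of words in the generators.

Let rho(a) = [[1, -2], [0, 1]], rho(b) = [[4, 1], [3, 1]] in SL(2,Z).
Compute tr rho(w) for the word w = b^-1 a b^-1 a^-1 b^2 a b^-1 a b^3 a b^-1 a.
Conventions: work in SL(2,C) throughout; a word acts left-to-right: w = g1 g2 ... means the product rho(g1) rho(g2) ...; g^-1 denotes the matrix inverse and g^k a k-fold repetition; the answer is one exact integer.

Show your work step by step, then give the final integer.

-19476847

rho(b^-1) = [[1, -1], [-3, 4]]
... * rho(a) = [[1, -2], [0, 1]]  ->  [[1, -3], [-3, 10]]
... * rho(b^-1) = [[1, -1], [-3, 4]]  ->  [[10, -13], [-33, 43]]
... * rho(a^-1) = [[1, 2], [0, 1]]  ->  [[10, 7], [-33, -23]]
... * rho(b) = [[4, 1], [3, 1]]  ->  [[61, 17], [-201, -56]]
... * rho(b) = [[4, 1], [3, 1]]  ->  [[295, 78], [-972, -257]]
... * rho(a) = [[1, -2], [0, 1]]  ->  [[295, -512], [-972, 1687]]
... * rho(b^-1) = [[1, -1], [-3, 4]]  ->  [[1831, -2343], [-6033, 7720]]
... * rho(a) = [[1, -2], [0, 1]]  ->  [[1831, -6005], [-6033, 19786]]
... * rho(b) = [[4, 1], [3, 1]]  ->  [[-10691, -4174], [35226, 13753]]
... * rho(b) = [[4, 1], [3, 1]]  ->  [[-55286, -14865], [182163, 48979]]
... * rho(b) = [[4, 1], [3, 1]]  ->  [[-265739, -70151], [875589, 231142]]
... * rho(a) = [[1, -2], [0, 1]]  ->  [[-265739, 461327], [875589, -1520036]]
... * rho(b^-1) = [[1, -1], [-3, 4]]  ->  [[-1649720, 2111047], [5435697, -6955733]]
... * rho(a) = [[1, -2], [0, 1]]  ->  [[-1649720, 5410487], [5435697, -17827127]]
tr = -1649720 + -17827127 = -19476847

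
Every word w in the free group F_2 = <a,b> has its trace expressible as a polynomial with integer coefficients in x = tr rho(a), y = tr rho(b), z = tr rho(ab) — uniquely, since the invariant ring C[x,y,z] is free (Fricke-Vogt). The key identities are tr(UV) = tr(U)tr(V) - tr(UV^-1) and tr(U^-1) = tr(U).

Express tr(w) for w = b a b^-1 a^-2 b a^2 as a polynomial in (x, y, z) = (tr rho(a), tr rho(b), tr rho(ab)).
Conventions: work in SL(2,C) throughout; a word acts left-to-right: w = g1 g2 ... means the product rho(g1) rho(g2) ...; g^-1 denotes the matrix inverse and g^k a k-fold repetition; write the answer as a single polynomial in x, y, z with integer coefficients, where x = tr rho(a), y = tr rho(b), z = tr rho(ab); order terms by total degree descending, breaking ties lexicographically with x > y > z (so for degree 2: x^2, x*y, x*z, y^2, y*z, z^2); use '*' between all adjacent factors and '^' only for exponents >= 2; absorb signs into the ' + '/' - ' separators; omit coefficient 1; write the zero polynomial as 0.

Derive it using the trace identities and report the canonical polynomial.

-x^3*y*z^2 + x^4*z + 2*x^2*y^2*z + x^2*z^3 - x^3*y - x*y^3 - x*y*z^2 - 4*x^2*z + 4*x*y + z

tr(a b a) = tr(a)*tr(b a) - tr(b) = x*z - y
reduce: tr(a^2 b a) = tr(a)*tr(a b a) - tr(a b) = x^2*z - x*y - z
tr(b a b a) = tr(a b)*tr(a b) - tr(1)   [split at repeated a] = z^2 - 2
tr(b a b) = tr(b)*tr(a b) - tr(a) = y*z - x
tr(b a^2 b a) = tr(a)*tr(b a b a) - tr(b a b) = x*z^2 - y*z - x
tr(a^2) = tr(a)*tr(a) - tr(1) = x^2 - 2
so tr(b a^2 b) = tr(b)*tr(a^2 b) - tr(a^2) = x*y*z - x^2 - y^2 + 2
tr(a b a^2 b a) = tr(a)*tr(b a^2 b a) - tr(b a^2 b) = x^2*z^2 - 2*x*y*z + y^2 - 2
reduce: tr(b a b a b a) = tr(a b a b)*tr(a b) - tr(b a)   [split at repeated a] = z^3 - 3*z
reduce: tr(b a b a b) = tr(b)*tr(a b a b) - tr(a b a) = y*z^2 - x*z - y
reduce: tr(a b a^2 b a b) = tr(a)*tr(b a b a b a) - tr(b a b a b) = x*z^3 - y*z^2 - 2*x*z + y
tr(b a^2 b a b^-1 a) = tr(a b a^2 b a)*tr(b) - tr(a b a^2 b a b) = x^2*y*z^2 - 2*x*y^2*z - x*z^3 + y^3 + y*z^2 + 2*x*z - 3*y
so tr(a^-1 b a^2 b a b^-1) = tr(b a^2 b a b^-1)*tr(a) - tr(b a^2 b a b^-1 a) = -x^2*y*z^2 + x^3*z + 2*x*y^2*z + x*z^3 - x^2*y - y^3 - y*z^2 - 3*x*z + 3*y
reduce: tr(b a b^-1 a^-2 b a^2) = tr(a^-1 b a^2 b a b^-1)*tr(a) - tr(a^-1 b a^2 b a b^-1 a) = -x^3*y*z^2 + x^4*z + 2*x^2*y^2*z + x^2*z^3 - x^3*y - x*y^3 - x*y*z^2 - 4*x^2*z + 4*x*y + z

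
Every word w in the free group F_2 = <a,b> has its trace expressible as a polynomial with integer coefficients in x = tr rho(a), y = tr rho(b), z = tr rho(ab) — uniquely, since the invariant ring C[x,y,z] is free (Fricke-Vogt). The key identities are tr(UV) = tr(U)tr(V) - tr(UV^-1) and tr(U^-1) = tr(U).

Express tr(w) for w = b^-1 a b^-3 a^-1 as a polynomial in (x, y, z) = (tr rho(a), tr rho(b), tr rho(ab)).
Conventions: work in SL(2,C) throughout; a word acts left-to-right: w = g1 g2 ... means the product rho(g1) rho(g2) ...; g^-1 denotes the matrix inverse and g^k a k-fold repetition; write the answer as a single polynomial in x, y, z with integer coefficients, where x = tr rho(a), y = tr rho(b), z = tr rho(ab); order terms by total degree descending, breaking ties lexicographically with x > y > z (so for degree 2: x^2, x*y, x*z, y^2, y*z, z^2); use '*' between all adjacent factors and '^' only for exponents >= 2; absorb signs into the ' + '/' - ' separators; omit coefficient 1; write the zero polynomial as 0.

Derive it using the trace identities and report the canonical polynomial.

x*y^3*z - x^2*y^2 - y^2*z^2 - x*y*z + x^2 + y^2 + z^2 - 2

next, tr(b^-1 a) = tr(a)*tr(b) - tr(a b) = x*y - z
tr(b^-1 a b^-1) = tr(b^-1 a)*tr(b) - tr(b^-1 a b) = x*y^2 - y*z - x
tr(b^-1 a b^-2) = tr(b^-1 a b^-1)*tr(b) - tr(b^-1 a) = x*y^3 - y^2*z - 2*x*y + z
tr(a^2) = tr(a)*tr(a) - tr(1) = x^2 - 2
next, tr(a^2 b) = tr(a)*tr(b a) - tr(b) = x*z - y
tr(a b^-1 a) = tr(a^2)*tr(b) - tr(a^2 b) = x^2*y - x*z - y
tr(a b a b) = tr(a b)*tr(a b) - tr(1)   [split at repeated a] = z^2 - 2
tr(a b^-1 a b) = tr(a b a)*tr(b) - tr(a b a b) = x*y*z - y^2 - z^2 + 2
and tr(a b^-1 a b^-1) = tr(a b^-1 a)*tr(b) - tr(a b^-1 a b) = x^2*y^2 - 2*x*y*z + z^2 - 2
and tr(b^-1 a b^-2 a) = tr(a b^-1 a b^-1)*tr(b) - tr(a b^-1 a) = x^2*y^3 - 2*x*y^2*z - x^2*y + y*z^2 + x*z - y
tr(a^-1 b^-1 a b^-2) = tr(b^-1 a b^-2)*tr(a) - tr(b^-1 a b^-2 a) = x*y^2*z - x^2*y - y*z^2 + y
tr(a^-1 b^-1 a b^-1) = tr(b^-1 a b^-1)*tr(a) - tr(b^-1 a b^-1 a) = x*y*z - x^2 - z^2 + 2
next, tr(b^-1 a b^-3 a^-1) = tr(a^-1 b^-1 a b^-2)*tr(b) - tr(a^-1 b^-1 a b^-1) = x*y^3*z - x^2*y^2 - y^2*z^2 - x*y*z + x^2 + y^2 + z^2 - 2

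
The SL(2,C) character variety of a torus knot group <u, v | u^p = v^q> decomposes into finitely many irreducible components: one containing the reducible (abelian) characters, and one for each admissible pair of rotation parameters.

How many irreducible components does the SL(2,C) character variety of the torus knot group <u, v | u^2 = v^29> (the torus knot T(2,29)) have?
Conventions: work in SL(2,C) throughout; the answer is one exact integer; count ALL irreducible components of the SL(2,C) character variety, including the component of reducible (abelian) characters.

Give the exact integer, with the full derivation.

In the torus knot group T(2,29), u^2 = v^29 is central, so an irreducible representation sends it to +I or -I (Schur).
This locks tr(u) to 2*cos(pi*alpha/2), alpha in 1..1, and tr(v) to 2*cos(pi*beta/29), beta in 1..28, on each component of irreducible characters.
u^2 = (-1)^alpha I and v^29 = (-1)^beta I must agree, so alpha and beta have equal parity.
Counting: 1 odd alphas x 14 odd betas + 0 even alphas x 14 even betas = 14 + 0 = 14.
That is 14 components of irreducible characters, and with the reducible (abelian) component the total is 15.

15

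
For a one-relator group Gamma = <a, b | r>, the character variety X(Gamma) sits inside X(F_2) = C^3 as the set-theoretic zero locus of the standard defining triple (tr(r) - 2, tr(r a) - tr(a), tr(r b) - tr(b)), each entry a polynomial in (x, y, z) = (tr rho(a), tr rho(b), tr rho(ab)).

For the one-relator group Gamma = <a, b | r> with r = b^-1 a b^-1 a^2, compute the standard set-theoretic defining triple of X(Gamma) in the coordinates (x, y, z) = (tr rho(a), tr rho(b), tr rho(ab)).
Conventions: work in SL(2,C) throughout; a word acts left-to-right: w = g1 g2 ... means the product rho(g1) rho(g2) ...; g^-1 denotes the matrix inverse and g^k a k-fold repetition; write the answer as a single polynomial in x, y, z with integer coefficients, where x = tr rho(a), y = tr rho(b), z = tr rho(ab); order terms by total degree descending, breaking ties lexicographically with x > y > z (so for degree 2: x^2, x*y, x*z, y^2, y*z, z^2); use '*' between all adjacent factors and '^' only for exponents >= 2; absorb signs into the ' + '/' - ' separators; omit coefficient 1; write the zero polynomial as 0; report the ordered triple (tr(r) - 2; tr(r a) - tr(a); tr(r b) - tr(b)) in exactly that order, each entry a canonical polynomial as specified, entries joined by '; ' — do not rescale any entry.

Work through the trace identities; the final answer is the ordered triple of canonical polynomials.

x^3*y^2 - 2*x^2*y*z - x*y^2 + x*z^2 + y*z - x - 2; x^4*y^2 - 2*x^3*y*z - 2*x^2*y^2 + x^2*z^2 + 3*x*y*z - x^2 - z^2 - x + 2; x^3*y - x^2*z - 2*x*y - y + z

next, trace(a^2) = trace(a) trace(a) - trace(1) = x^2 - 2
and trace(a^3) = trace(a) trace(a^2) - trace(a) = x^3 - 3*x
and trace(b a^2) = trace(a) trace(b a) - trace(b) = x*z - y
trace(a^3 b) = trace(a) trace(b a^2) - trace(b a) = x^2*z - x*y - z
and trace(a b^-1 a^2) = trace(a^3) trace(b) - trace(a^3 b) = x^3*y - x^2*z - 2*x*y + z
and trace(b a b a) = trace(b a) trace(b a) - trace(1) = z^2 - 2
next, trace(b a b) = trace(b) trace(a b) - trace(a) = y*z - x
trace(a^2 b a b) = trace(a) trace(b a b a) - trace(b a b) = x*z^2 - y*z - x
next, trace(a b^-1 a^2 b) = trace(a^2 b a) trace(b) - trace(a^2 b a b) = x^2*y*z - x*y^2 - x*z^2 + x
and trace(b^-1 a b^-1 a^2) = trace(a b^-1 a^2) trace(b) - trace(a b^-1 a^2 b) = x^3*y^2 - 2*x^2*y*z - x*y^2 + x*z^2 + y*z - x
trace(a^4) = trace(a) trace(a^3) - trace(a^2) = x^4 - 4*x^2 + 2
next, trace(a^4 b) = trace(a) trace(a b a^2) - trace(a b a) = x^3*z - x^2*y - 2*x*z + y
and trace(a^3 b^-1 a) = trace(a^4) trace(b) - trace(a^4 b) = x^4*y - x^3*z - 3*x^2*y + 2*x*z + y
trace(a b a^3 b) = trace(a) trace(a b a b a) - trace(a b a b) = x^2*z^2 - x*y*z - x^2 - z^2 + 2
and trace(a^3 b^-1 a b) = trace(a b a^3) trace(b) - trace(a b a^3 b) = x^3*y*z - x^2*y^2 - x^2*z^2 - x*y*z + x^2 + y^2 + z^2 - 2
trace(b^-1 a b^-1 a^3) = trace(a^3 b^-1 a) trace(b) - trace(a^3 b^-1 a b) = x^4*y^2 - 2*x^3*y*z - 2*x^2*y^2 + x^2*z^2 + 3*x*y*z - x^2 - z^2 + 2
assemble the triple (trace(r) - 2; trace(r a) - x; trace(r b) - y)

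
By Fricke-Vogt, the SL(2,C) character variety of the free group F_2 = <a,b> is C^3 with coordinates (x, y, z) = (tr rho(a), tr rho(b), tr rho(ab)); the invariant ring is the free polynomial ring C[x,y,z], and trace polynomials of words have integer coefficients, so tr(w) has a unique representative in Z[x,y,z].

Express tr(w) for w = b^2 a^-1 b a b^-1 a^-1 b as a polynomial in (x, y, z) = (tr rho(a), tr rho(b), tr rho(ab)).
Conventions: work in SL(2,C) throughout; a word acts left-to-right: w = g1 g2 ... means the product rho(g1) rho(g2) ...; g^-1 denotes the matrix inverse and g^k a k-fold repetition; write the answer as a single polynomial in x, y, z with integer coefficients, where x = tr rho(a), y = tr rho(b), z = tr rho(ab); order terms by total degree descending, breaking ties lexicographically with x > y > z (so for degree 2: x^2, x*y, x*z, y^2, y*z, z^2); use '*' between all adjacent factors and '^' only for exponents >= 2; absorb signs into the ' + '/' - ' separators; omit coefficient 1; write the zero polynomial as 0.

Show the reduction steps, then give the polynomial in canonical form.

reduce: tr(b^2) = tr(b) tr(b) - tr(1)   [square of b] = y^2 - 2
reduce: tr(b^3) = tr(b) tr(b^2) - tr(b)   [square of b] = y^3 - 3*y
tr(b^4) = tr(b) tr(b^3) - tr(b^2)   [square of b] = y^4 - 4*y^2 + 2
so tr(b a b) = tr(b) tr(a b) - tr(a)   [square of b] = y*z - x
reduce: tr(a b^3) = tr(b) tr(b a b) - tr(b a)   [square of b] = y^2*z - x*y - z
so tr(b a b^3) = tr(b) tr(a b^3) - tr(a b^2)   [square of b] = y^3*z - x*y^2 - 2*y*z + x
reduce: tr(b^4 a b) = tr(b) tr(b a b^3) - tr(b a b^2)   [square of b] = y^4*z - x*y^3 - 3*y^2*z + 2*x*y + z
reduce: tr(a b a b) = tr(a b) tr(a b) - tr(1)   [split at a repeated a] = z^2 - 2
tr(a b a) = tr(a) tr(b a) - tr(b)   [square of a] = x*z - y
so tr(a b a b^2) = tr(b) tr(a b a b) - tr(a b a)   [square of b] = y*z^2 - x*z - y
tr(b^2 a b a b) = tr(b) tr(a b a b^2) - tr(a b a b)   [square of b] = y^2*z^2 - x*y*z - y^2 - z^2 + 2
tr(b^4 a b a) = tr(b) tr(b^2 a b a b) - tr(b^2 a b a)   [square of b] = y^3*z^2 - x*y^2*z - y^3 - 2*y*z^2 + x*z + 3*y
tr(a^-1 b^4 a b) = tr(b^4 a b) tr(a) - tr(b^4 a b a)   [inverse elimination on a] = x*y^4*z - x^2*y^3 - y^3*z^2 - 2*x*y^2*z + 2*x^2*y + y^3 + 2*y*z^2 - 3*y
reduce: tr(b a b^-1 a^-1 b^3) = tr(a^-1 b^4 a) tr(b) - tr(a^-1 b^4 a b)   [inverse elimination on b] = -x*y^4*z + x^2*y^3 + y^5 + y^3*z^2 + 2*x*y^2*z - 2*x^2*y - 5*y^3 - 2*y*z^2 + 5*y
tr(a b a^2 b) = tr(a) tr(b a b a) - tr(b a b)   [square of a] = x*z^2 - y*z - x
tr(a b a^2) = tr(a) tr(a b a) - tr(a b)   [square of a] = x^2*z - x*y - z
tr(a b a^2 b^2) = tr(b) tr(a b a^2 b) - tr(a b a^2)   [square of b] = x*y*z^2 - x^2*z - y^2*z + z
reduce: tr(a b^3 a b a) = tr(b) tr(a b a^2 b^2) - tr(a b a^2 b)   [square of b] = x*y^2*z^2 - x^2*y*z - y^3*z - x*z^2 + 2*y*z + x
tr(a b a b a b) = tr(b a) tr(b a b a) - tr(b^-1 a^-1)   [split at a repeated b] = z^3 - 3*z
so tr(b a b a b a b) = tr(b) tr(a b a b a b) - tr(a b a b a)   [square of b] = y*z^3 - x*z^2 - 2*y*z + x
tr(a b^3 a b a b) = tr(b) tr(b a b a b a b) - tr(b a b a b a)   [square of b] = y^2*z^3 - x*y*z^2 - 2*y^2*z - z^3 + x*y + 3*z
so tr(b^3 a b a b^-1 a) = tr(a b^3 a b a) tr(b) - tr(a b^3 a b a b)   [inverse elimination on b] = x*y^3*z^2 - x^2*y^2*z - y^4*z - y^2*z^3 + 4*y^2*z + z^3 - 3*z
tr(b a b^-1 a^-1 b^3 a) = tr(b^3 a b a b^-1) tr(a) - tr(b^3 a b a b^-1 a)   [inverse elimination on a] = -x*y^3*z^2 + x^2*y^2*z + y^4*z + y^2*z^3 + x*y*z^2 - x^2*z - 4*y^2*z - z^3 - x*y + 3*z
so tr(b^2 a^-1 b a b^-1 a^-1 b) = tr(b a b^-1 a^-1 b^3) tr(a) - tr(b a b^-1 a^-1 b^3 a)   [inverse elimination on a] = -x^2*y^4*z + x^3*y^3 + x*y^5 + 2*x*y^3*z^2 + x^2*y^2*z - y^4*z - y^2*z^3 - 2*x^3*y - 5*x*y^3 - 3*x*y*z^2 + x^2*z + 4*y^2*z + z^3 + 6*x*y - 3*z

-x^2*y^4*z + x^3*y^3 + x*y^5 + 2*x*y^3*z^2 + x^2*y^2*z - y^4*z - y^2*z^3 - 2*x^3*y - 5*x*y^3 - 3*x*y*z^2 + x^2*z + 4*y^2*z + z^3 + 6*x*y - 3*z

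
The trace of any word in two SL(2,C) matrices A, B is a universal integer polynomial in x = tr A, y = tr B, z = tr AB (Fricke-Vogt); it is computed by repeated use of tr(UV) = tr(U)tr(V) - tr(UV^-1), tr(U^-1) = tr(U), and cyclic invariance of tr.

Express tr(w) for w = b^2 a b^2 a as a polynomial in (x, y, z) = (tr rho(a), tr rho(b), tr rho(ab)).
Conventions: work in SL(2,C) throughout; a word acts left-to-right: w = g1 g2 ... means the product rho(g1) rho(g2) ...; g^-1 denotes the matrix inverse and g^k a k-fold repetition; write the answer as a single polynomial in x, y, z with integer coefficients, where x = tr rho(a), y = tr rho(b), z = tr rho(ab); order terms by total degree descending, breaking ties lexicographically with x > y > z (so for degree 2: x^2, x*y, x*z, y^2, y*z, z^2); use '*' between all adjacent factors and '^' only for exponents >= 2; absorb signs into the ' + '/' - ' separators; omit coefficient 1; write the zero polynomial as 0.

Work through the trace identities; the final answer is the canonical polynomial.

y^2*z^2 - 2*x*y*z + x^2 - 2

tr(a b a b) = tr(b a)*tr(b a) - tr(1) = z^2 - 2
tr(a b a) = tr(a)*tr(b a) - tr(b) = x*z - y
tr(a b^2 a b) = tr(b)*tr(a b a b) - tr(a b a) = y*z^2 - x*z - y
tr(a^2) = tr(a)*tr(a) - tr(1) = x^2 - 2
tr(a b^2 a) = tr(b)*tr(a^2 b) - tr(a^2) = x*y*z - x^2 - y^2 + 2
tr(b^2 a b^2 a) = tr(b)*tr(a b^2 a b) - tr(a b^2 a) = y^2*z^2 - 2*x*y*z + x^2 - 2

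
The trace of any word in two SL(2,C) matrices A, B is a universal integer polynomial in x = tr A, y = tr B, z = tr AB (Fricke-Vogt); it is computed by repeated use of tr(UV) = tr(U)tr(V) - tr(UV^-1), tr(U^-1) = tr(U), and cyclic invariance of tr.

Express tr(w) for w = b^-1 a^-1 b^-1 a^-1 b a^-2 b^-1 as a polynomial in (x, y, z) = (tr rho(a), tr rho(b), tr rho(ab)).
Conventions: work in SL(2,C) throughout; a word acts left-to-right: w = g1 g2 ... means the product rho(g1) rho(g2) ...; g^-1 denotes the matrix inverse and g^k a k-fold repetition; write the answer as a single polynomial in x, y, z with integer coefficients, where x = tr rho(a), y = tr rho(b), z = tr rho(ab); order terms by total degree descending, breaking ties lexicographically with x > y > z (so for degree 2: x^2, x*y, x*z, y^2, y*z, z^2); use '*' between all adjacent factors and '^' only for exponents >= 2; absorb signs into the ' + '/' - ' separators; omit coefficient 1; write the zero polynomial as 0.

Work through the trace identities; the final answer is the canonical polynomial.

trace(b^-1) = trace(b) = y
trace(b^-1 a) = trace(a)*trace(b) - trace(a b) = x*y - z
trace(b^-1 a^-1) = trace(b^-1)*trace(a) - trace(b^-1 a) = z
trace(b^-1 a^-2) = trace(b^-1 a^-1)*trace(a) - trace(b^-1) = x*z - y
trace(a^-2 b^-1 a^-1) = trace(b^-1 a^-2)*trace(a) - trace(b^-1 a^-1) = x^2*z - x*y - z
trace(b a b) = trace(b)*trace(a b) - trace(a) = y*z - x
trace(b a b a) = trace(b a)*trace(b a) - trace(1) = z^2 - 2
trace(a b a^-1 b) = trace(b a b)*trace(a) - trace(b a b a) = x*y*z - x^2 - z^2 + 2
trace(a^-1 b^-1 a b) = trace(a b a^-1)*trace(b) - trace(a b a^-1 b) = -x*y*z + x^2 + y^2 + z^2 - 2
trace(b^-1 a b a^-2) = trace(a^-1 b^-1 a b)*trace(a) - trace(a^-1 b^-1 a b a) = -x^2*y*z + x^3 + x*y^2 + x*z^2 - 3*x
trace(a^-1 b^-1 a b a^-2) = trace(b^-1 a b a^-2)*trace(a) - trace(b^-1 a b a^-1) = -x^3*y*z + x^4 + x^2*y^2 + x^2*z^2 + x*y*z - 4*x^2 - y^2 - z^2 + 2
trace(b^2) = trace(b)*trace(b) - trace(1) = y^2 - 2
trace(b a^-1 b) = trace(b^2)*trace(a) - trace(b^2 a) = x*y^2 - y*z - x
trace(b a b^2) = trace(b)*trace(b a b) - trace(b a) = y^2*z - x*y - z
trace(b a b^2 a) = trace(b)*trace(a b a b) - trace(a b a) = y*z^2 - x*z - y
trace(b a^-1 b a b) = trace(b a b^2)*trace(a) - trace(b a b^2 a) = x*y^2*z - x^2*y - y*z^2 + y
trace(b a b a b a) = trace(a b a b)*trace(a b) - trace(b a) = z^3 - 3*z
trace(b a^-1 b a b a) = trace(b a b a b)*trace(a) - trace(b a b a b a) = x*y*z^2 - x^2*z - z^3 - x*y + 3*z
trace(a b a^-1 b a^-1 b) = trace(b a^-1 b a b)*trace(a) - trace(b a^-1 b a b a) = x^2*y^2*z - x^3*y - 2*x*y*z^2 + x^2*z + z^3 + 2*x*y - 3*z
trace(a^-1 b a^-1 b^-1 a b) = trace(a b a^-1 b a^-1)*trace(b) - trace(a b a^-1 b a^-1 b) = -x^2*y^2*z + x^3*y + x*y^3 + 2*x*y*z^2 - x^2*z - y^2*z - z^3 - 3*x*y + 3*z
trace(b a^-1 b^-1 a b) = trace(a b^2 a^-1)*trace(b) - trace(a b^2 a^-1 b) = -x*y^2*z + x^2*y + y^3 + y*z^2 - 3*y
trace(a^-1 b^-1 a b a^-2 b) = trace(a^-1 b a^-1 b^-1 a b)*trace(a) - trace(a^-1 b a^-1 b^-1 a b a) = -x^3*y^2*z + x^4*y + x^2*y^3 + 2*x^2*y*z^2 - x^3*z - x*z^3 - 4*x^2*y - y^3 - y*z^2 + 3*x*z + 3*y
trace(b a^-2 b^-1 a^-1 b^-1 a) = trace(a^-1 b^-1 a b a^-2)*trace(b) - trace(a^-1 b^-1 a b a^-2 b) = -x^2*y*z^2 + x^3*z + x*y^2*z + x*z^3 - 3*x*z - y
trace(a^-1 b^-1 a^-1 b a^-2 b^-1) = trace(b a^-2 b^-1 a^-1 b^-1)*trace(a) - trace(b a^-2 b^-1 a^-1 b^-1 a) = x^2*y*z^2 - x*y^2*z - x*z^3 - x^2*y + 2*x*z + y
trace(a^-2 b) = trace(b a^-1)*trace(a) - trace(b) = x^2*y - x*z - y
trace(a^-3 b) = trace(a^-2 b)*trace(a) - trace(a^-2 b a) = x^3*y - x^2*z - 2*x*y + z
trace(a^-1 b a^-3) = trace(a^-3 b)*trace(a) - trace(a^-3 b a) = x^4*y - x^3*z - 3*x^2*y + 2*x*z + y
trace(b a^-1 b a^-1) = trace(b a^-1 b)*trace(a) - trace(b a^-1 b a) = x^2*y^2 - 2*x*y*z + z^2 - 2
trace(b a^-1 b a^-2) = trace(b a^-1 b a^-1)*trace(a) - trace(b a^-1 b) = x^3*y^2 - 2*x^2*y*z - x*y^2 + x*z^2 + y*z - x
trace(a^-1 b a^-3 b) = trace(b a^-1 b a^-2)*trace(a) - trace(b a^-1 b a^-1) = x^4*y^2 - 2*x^3*y*z - 2*x^2*y^2 + x^2*z^2 + 3*x*y*z - x^2 - z^2 + 2
trace(a^-1 b^-1 a^-1 b a^-2) = trace(a^-1 b a^-3)*trace(b) - trace(a^-1 b a^-3 b) = x^3*y*z - x^2*y^2 - x^2*z^2 - x*y*z + x^2 + y^2 + z^2 - 2
trace(b^-1 a^-1 b^-1 a^-1 b a^-2 b^-1) = trace(a^-1 b^-1 a^-1 b a^-2 b^-1)*trace(b) - trace(a^-1 b^-1 a^-1 b a^-2) = x^2*y^2*z^2 - x^3*y*z - x*y^3*z - x*y*z^3 + x^2*z^2 + 3*x*y*z - x^2 - z^2 + 2

x^2*y^2*z^2 - x^3*y*z - x*y^3*z - x*y*z^3 + x^2*z^2 + 3*x*y*z - x^2 - z^2 + 2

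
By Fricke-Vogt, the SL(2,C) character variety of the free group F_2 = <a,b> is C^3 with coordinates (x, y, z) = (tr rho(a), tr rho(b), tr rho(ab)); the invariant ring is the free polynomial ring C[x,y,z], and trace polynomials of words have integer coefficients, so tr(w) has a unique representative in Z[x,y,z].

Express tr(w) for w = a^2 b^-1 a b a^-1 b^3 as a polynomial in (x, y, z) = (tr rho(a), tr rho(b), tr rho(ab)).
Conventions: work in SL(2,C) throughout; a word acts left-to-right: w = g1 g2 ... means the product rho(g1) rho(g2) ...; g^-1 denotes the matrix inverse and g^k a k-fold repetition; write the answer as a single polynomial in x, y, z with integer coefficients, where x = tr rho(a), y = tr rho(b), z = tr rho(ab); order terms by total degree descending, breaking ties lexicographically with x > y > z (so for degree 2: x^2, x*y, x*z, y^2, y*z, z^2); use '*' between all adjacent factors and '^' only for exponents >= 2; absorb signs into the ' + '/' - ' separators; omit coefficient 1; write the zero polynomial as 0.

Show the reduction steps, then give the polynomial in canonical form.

tr(b^2 a) = tr(b) * tr(a b) - tr(a) = y*z - x
tr(b^2) = tr(b) * tr(b) - tr(1) = y^2 - 2
so tr(a b^2 a) = tr(a) * tr(b^2 a) - tr(b^2) = x*y*z - x^2 - y^2 + 2
tr(a^3 b^2) = tr(a) * tr(a b^2 a) - tr(a b^2) = x^2*y*z - x^3 - x*y^2 - y*z + 3*x
so tr(a b a) = tr(a) * tr(b a) - tr(b) = x*z - y
tr(a^3 b) = tr(a) * tr(a b a) - tr(a b) = x^2*z - x*y - z
so tr(a^3 b^3) = tr(b) * tr(a^3 b^2) - tr(a^3 b) = x^2*y^2*z - x^3*y - x*y^3 - x^2*z - y^2*z + 4*x*y + z
reduce: tr(b^3 a^3 b) = tr(b) * tr(a^3 b^3) - tr(a^3 b^2) = x^2*y^3*z - x^3*y^2 - x*y^4 - 2*x^2*y*z - y^3*z + x^3 + 5*x*y^2 + 2*y*z - 3*x
tr(a b a b) = tr(a b) * tr(a b) - tr(1)   [split at repeated a] = z^2 - 2
tr(b a b^2 a) = tr(b) * tr(a b a b) - tr(a b a) = y*z^2 - x*z - y
tr(b a b^2) = tr(b) * tr(a b^2) - tr(a b) = y^2*z - x*y - z
tr(a^2 b a b^2) = tr(a) * tr(b a b^2 a) - tr(b a b^2) = x*y*z^2 - x^2*z - y^2*z + z
tr(a^2 b a b) = tr(a) * tr(b a b a) - tr(b a b) = x*z^2 - y*z - x
reduce: tr(b a b^3 a^2) = tr(b) * tr(a^2 b a b^2) - tr(a^2 b a b) = x*y^2*z^2 - x^2*y*z - y^3*z - x*z^2 + 2*y*z + x
so tr(b a b^3 a) = tr(b) * tr(a b a b^2) - tr(a b a b) = y^2*z^2 - x*y*z - y^2 - z^2 + 2
so tr(b^3 a^3 b a) = tr(a) * tr(b a b^3 a^2) - tr(b a b^3 a) = x^2*y^2*z^2 - x^3*y*z - x*y^3*z - x^2*z^2 - y^2*z^2 + 3*x*y*z + x^2 + y^2 + z^2 - 2
tr(a b a^-1 b^3 a^2) = tr(b^3 a^3 b) * tr(a) - tr(b^3 a^3 b a) = x^3*y^3*z - x^4*y^2 - x^2*y^4 - x^2*y^2*z^2 - x^3*y*z + x^4 + 5*x^2*y^2 + x^2*z^2 + y^2*z^2 - x*y*z - 4*x^2 - y^2 - z^2 + 2
tr(b a b^4 a) = tr(b) * tr(a b a b^3) - tr(a b a b^2) = y^3*z^2 - x*y^2*z - y^3 - 2*y*z^2 + x*z + 3*y
so tr(a b^4) = tr(b) * tr(b a b^2) - tr(b a b) = y^3*z - x*y^2 - 2*y*z + x
tr(b a b^4) = tr(b) * tr(a b^4) - tr(a b^3) = y^4*z - x*y^3 - 3*y^2*z + 2*x*y + z
tr(b^3 a^2 b a b) = tr(a) * tr(b a b^4 a) - tr(b a b^4) = x*y^3*z^2 - x^2*y^2*z - y^4*z - 2*x*y*z^2 + x^2*z + 3*y^2*z + x*y - z
tr(a b a b a b) = tr(a b) * tr(a b a b) - tr(a^-1 b^-1)   [split at repeated a] = z^3 - 3*z
so tr(b a b a b^2 a) = tr(b) * tr(a b a b a b) - tr(a b a b a) = y*z^3 - x*z^2 - 2*y*z + x
reduce: tr(b a^2 b a b a b) = tr(a) * tr(b a b a b^2 a) - tr(b a b a b^2) = x*y*z^3 - x^2*z^2 - y^2*z^2 - x*y*z + x^2 + y^2 + z^2 - 2
reduce: tr(b a^2 b a b a) = tr(a) * tr(b a b a b a) - tr(b a b a b) = x*z^3 - y*z^2 - 2*x*z + y
reduce: tr(b^3 a^2 b a b a) = tr(b) * tr(b a^2 b a b a b) - tr(b a^2 b a b a) = x*y^2*z^3 - x^2*y*z^2 - y^3*z^2 - x*y^2*z - x*z^3 + x^2*y + y^3 + 2*y*z^2 + 2*x*z - 3*y
reduce: tr(a b a^-1 b^3 a^2 b) = tr(b^3 a^2 b a b) * tr(a) - tr(b^3 a^2 b a b a) = x^2*y^3*z^2 - x^3*y^2*z - x*y^4*z - x*y^2*z^3 - x^2*y*z^2 + y^3*z^2 + x^3*z + 4*x*y^2*z + x*z^3 - y^3 - 2*y*z^2 - 3*x*z + 3*y
so tr(a^2 b^-1 a b a^-1 b^3) = tr(a b a^-1 b^3 a^2) * tr(b) - tr(a b a^-1 b^3 a^2 b) = x^3*y^4*z - x^4*y^3 - x^2*y^5 - 2*x^2*y^3*z^2 + x*y^4*z + x*y^2*z^3 + x^4*y + 5*x^2*y^3 + 2*x^2*y*z^2 - x^3*z - 5*x*y^2*z - x*z^3 - 4*x^2*y + y*z^2 + 3*x*z - y

x^3*y^4*z - x^4*y^3 - x^2*y^5 - 2*x^2*y^3*z^2 + x*y^4*z + x*y^2*z^3 + x^4*y + 5*x^2*y^3 + 2*x^2*y*z^2 - x^3*z - 5*x*y^2*z - x*z^3 - 4*x^2*y + y*z^2 + 3*x*z - y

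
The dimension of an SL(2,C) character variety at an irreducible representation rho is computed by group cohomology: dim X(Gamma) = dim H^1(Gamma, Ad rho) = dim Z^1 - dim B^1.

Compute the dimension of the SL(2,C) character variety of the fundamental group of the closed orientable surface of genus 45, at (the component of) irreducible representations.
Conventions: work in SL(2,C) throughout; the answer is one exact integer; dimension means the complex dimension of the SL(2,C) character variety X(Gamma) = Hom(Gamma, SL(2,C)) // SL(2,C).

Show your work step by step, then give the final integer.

264

Gamma = pi_1(Sigma_45) = < a_1, b_1, ..., a_45, b_45 | prod [a_i, b_i] > has 2g = 90 generators and 1 relator.
Before the relator condition, cocycle space has dim 3*90 = 270.
H^2 = coker(d_2) is dual to H^0 = 0 at irreducible rho (Poincare duality), so d_2 is onto: dim Z^1 = 267.
As always at irreducible rho, dim B^1 = 3.
dim H^1 = 267 - 3 = 264 = dim X.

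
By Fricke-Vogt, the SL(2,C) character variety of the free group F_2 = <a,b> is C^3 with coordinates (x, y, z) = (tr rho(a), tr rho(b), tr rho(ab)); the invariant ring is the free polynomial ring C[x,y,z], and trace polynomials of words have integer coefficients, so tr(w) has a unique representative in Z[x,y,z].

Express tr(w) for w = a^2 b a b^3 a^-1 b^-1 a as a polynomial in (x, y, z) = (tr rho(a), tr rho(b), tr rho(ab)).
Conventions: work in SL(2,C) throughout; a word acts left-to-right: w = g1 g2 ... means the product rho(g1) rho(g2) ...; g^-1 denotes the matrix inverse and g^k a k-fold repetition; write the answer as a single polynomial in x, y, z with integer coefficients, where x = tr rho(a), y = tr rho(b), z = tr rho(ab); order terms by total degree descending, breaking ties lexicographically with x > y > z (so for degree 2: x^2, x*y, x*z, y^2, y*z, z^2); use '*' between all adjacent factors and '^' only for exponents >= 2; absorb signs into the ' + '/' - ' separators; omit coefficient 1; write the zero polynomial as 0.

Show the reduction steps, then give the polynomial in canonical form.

tr(b a b a) = tr(a b) * tr(a b) - tr(1)   [split at a repeated a] = z^2 - 2
tr(b a b) = tr(b) * tr(a b) - tr(a)   [square of b] = y*z - x
tr(a^2 b a b) = tr(a) * tr(b a b a) - tr(b a b)   [square of a] = x*z^2 - y*z - x
tr(b a^2) = tr(a) * tr(b a) - tr(b)   [square of a] = x*z - y
use: tr(a^2 b a) = tr(a) * tr(b a^2) - tr(b a)   [square of a] = x^2*z - x*y - z
tr(b a^2 b a b) = tr(b) * tr(a^2 b a b) - tr(a^2 b a)   [square of b] = x*y*z^2 - x^2*z - y^2*z + z
apply: tr(a^2 b a b^3) = tr(b) * tr(b a^2 b a b) - tr(b a^2 b a)   [square of b] = x*y^2*z^2 - x^2*y*z - y^3*z - x*z^2 + 2*y*z + x
tr(a b a b^4 a) = tr(b) * tr(b a^2 b a b^2) - tr(b a^2 b a b)   [square of b] = x*y^3*z^2 - x^2*y^2*z - y^4*z - 2*x*y*z^2 + x^2*z + 3*y^2*z + x*y - z
apply: tr(b a b a b) = tr(b) * tr(a b a b) - tr(a b a)   [square of b] = y*z^2 - x*z - y
apply: tr(b^2 a b a b) = tr(b) * tr(b a b a b) - tr(b a b a)   [square of b] = y^2*z^2 - x*y*z - y^2 - z^2 + 2
use: tr(a b a b^4) = tr(b) * tr(b^2 a b a b) - tr(b^2 a b a)   [square of b] = y^3*z^2 - x*y^2*z - y^3 - 2*y*z^2 + x*z + 3*y
use: tr(b a^3 b a b^3) = tr(a) * tr(a b a b^4 a) - tr(a b a b^4)   [square of a] = x^2*y^3*z^2 - x^3*y^2*z - x*y^4*z - 2*x^2*y*z^2 - y^3*z^2 + x^3*z + 4*x*y^2*z + x^2*y + y^3 + 2*y*z^2 - 2*x*z - 3*y
apply: tr(b a b a b a) = tr(a b a b) * tr(a b) - tr(b a)   [split at a repeated a] = z^3 - 3*z
tr(a b a^2 b a b) = tr(a) * tr(b a b a b a) - tr(b a b a b)   [square of a] = x*z^3 - y*z^2 - 2*x*z + y
tr(a^2) = tr(a) * tr(a) - tr(1)   [square of a] = x^2 - 2
apply: tr(b a^2 b) = tr(b) * tr(a^2 b) - tr(a^2)   [square of b] = x*y*z - x^2 - y^2 + 2
apply: tr(a b a^2 b a) = tr(a) * tr(b a^2 b a) - tr(b a^2 b)   [square of a] = x^2*z^2 - 2*x*y*z + y^2 - 2
apply: tr(b a b^2 a b a^2) = tr(b) * tr(a b a^2 b a b) - tr(a b a^2 b a)   [square of b] = x*y*z^3 - x^2*z^2 - y^2*z^2 + 2
tr(b a b^2 a b a) = tr(b) * tr(a b a b a b) - tr(a b a b a)   [square of b] = y*z^3 - x*z^2 - 2*y*z + x
tr(b a b a^3 b a b) = tr(a) * tr(b a b^2 a b a^2) - tr(b a b^2 a b a)   [square of a] = x^2*y*z^3 - x^3*z^2 - x*y^2*z^2 - y*z^3 + x*z^2 + 2*y*z + x
apply: tr(b a b a^3 b a) = tr(a) * tr(a b a b a b a) - tr(a b a b a b)   [square of a] = x^2*z^3 - x*y*z^2 - 2*x^2*z - z^3 + x*y + 3*z
use: tr(b a^3 b a b^3 a) = tr(b) * tr(b a b a^3 b a b) - tr(b a b a^3 b a)   [square of b] = x^2*y^2*z^3 - x^3*y*z^2 - x*y^3*z^2 - x^2*z^3 - y^2*z^3 + 2*x*y*z^2 + 2*x^2*z + 2*y^2*z + z^3 - 3*z
apply: tr(a^3 b a b^3 a^-1 b) = tr(b a^3 b a b^3) * tr(a) - tr(b a^3 b a b^3 a)   [inverse elimination on a] = x^3*y^3*z^2 - x^4*y^2*z - x^2*y^4*z - x^2*y^2*z^3 - x^3*y*z^2 + x^4*z + 4*x^2*y^2*z + x^2*z^3 + y^2*z^3 + x^3*y + x*y^3 - 4*x^2*z - 2*y^2*z - z^3 - 3*x*y + 3*z
apply: tr(a^2 b a b^3 a^-1 b^-1 a) = tr(a^3 b a b^3 a^-1) * tr(b) - tr(a^3 b a b^3 a^-1 b)   [inverse elimination on b] = -x^3*y^3*z^2 + x^4*y^2*z + x^2*y^4*z + x^2*y^2*z^3 + x^3*y*z^2 + x*y^3*z^2 - x^4*z - 5*x^2*y^2*z - x^2*z^3 - y^4*z - y^2*z^3 - x^3*y - x*y^3 - x*y*z^2 + 4*x^2*z + 4*y^2*z + z^3 + 4*x*y - 3*z

-x^3*y^3*z^2 + x^4*y^2*z + x^2*y^4*z + x^2*y^2*z^3 + x^3*y*z^2 + x*y^3*z^2 - x^4*z - 5*x^2*y^2*z - x^2*z^3 - y^4*z - y^2*z^3 - x^3*y - x*y^3 - x*y*z^2 + 4*x^2*z + 4*y^2*z + z^3 + 4*x*y - 3*z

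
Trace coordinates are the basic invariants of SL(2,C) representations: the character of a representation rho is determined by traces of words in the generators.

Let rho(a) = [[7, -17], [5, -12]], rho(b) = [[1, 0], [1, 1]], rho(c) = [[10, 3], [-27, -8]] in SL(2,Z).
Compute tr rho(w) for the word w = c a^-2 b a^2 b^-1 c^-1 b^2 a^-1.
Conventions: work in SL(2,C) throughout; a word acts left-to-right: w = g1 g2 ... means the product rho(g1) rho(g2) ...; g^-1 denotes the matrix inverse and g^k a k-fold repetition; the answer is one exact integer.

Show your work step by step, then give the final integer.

rho(c) = [[10, 3], [-27, -8]]
... * rho(a^-1) = [[-12, 17], [-5, 7]]  ->  [[-135, 191], [364, -515]]
... * rho(a^-1) = [[-12, 17], [-5, 7]]  ->  [[665, -958], [-1793, 2583]]
... * rho(b) = [[1, 0], [1, 1]]  ->  [[-293, -958], [790, 2583]]
... * rho(a) = [[7, -17], [5, -12]]  ->  [[-6841, 16477], [18445, -44426]]
... * rho(a) = [[7, -17], [5, -12]]  ->  [[34498, -81427], [-93015, 219547]]
... * rho(b^-1) = [[1, 0], [-1, 1]]  ->  [[115925, -81427], [-312562, 219547]]
... * rho(c^-1) = [[-8, -3], [27, 10]]  ->  [[-3125929, -1162045], [8428265, 3133156]]
... * rho(b) = [[1, 0], [1, 1]]  ->  [[-4287974, -1162045], [11561421, 3133156]]
... * rho(b) = [[1, 0], [1, 1]]  ->  [[-5450019, -1162045], [14694577, 3133156]]
... * rho(a^-1) = [[-12, 17], [-5, 7]]  ->  [[71210453, -100784638], [-192000704, 271739901]]
tr = 71210453 + 271739901 = 342950354

342950354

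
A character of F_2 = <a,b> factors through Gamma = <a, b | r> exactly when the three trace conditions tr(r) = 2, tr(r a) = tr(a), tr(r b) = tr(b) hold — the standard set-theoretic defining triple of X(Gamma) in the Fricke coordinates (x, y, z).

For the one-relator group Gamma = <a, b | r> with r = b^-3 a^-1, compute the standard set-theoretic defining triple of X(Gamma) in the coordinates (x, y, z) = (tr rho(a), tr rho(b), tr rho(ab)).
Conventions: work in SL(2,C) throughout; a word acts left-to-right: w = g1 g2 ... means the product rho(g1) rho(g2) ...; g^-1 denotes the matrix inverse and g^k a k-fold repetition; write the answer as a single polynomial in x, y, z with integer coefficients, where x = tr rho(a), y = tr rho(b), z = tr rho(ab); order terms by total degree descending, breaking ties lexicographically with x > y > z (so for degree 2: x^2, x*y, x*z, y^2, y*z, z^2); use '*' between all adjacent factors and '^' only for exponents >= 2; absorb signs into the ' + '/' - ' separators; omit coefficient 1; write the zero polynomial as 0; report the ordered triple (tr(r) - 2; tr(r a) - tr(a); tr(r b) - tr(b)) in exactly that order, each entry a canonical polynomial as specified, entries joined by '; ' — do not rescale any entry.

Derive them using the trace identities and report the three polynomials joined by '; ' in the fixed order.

y^2*z - x*y - z - 2; y^3 - x - 3*y; y*z - x - y

trace(a^-1) = trace(a) = x
use: trace(a^-1 b) = trace(b) trace(a) - trace(b a) = x*y - z
trace(b^-1 a^-1) = trace(a^-1) trace(b) - trace(a^-1 b) = z
use: trace(b^-1 a^-1 b^-1) = trace(b^-1 a^-1) trace(b) - trace(b^-1 a^-1 b) = y*z - x
trace(b^-3 a^-1) = trace(b^-1 a^-1 b^-1) trace(b) - trace(b^-1 a^-1) = y^2*z - x*y - z
trace(b^-2) = trace(b^-1) trace(b) - trace(1) = y^2 - 2
apply: trace(b^-3) = trace(b^-2) trace(b) - trace(b^-1) = y^3 - 3*y
assemble the triple (trace(r) - 2; trace(r a) - x; trace(r b) - y)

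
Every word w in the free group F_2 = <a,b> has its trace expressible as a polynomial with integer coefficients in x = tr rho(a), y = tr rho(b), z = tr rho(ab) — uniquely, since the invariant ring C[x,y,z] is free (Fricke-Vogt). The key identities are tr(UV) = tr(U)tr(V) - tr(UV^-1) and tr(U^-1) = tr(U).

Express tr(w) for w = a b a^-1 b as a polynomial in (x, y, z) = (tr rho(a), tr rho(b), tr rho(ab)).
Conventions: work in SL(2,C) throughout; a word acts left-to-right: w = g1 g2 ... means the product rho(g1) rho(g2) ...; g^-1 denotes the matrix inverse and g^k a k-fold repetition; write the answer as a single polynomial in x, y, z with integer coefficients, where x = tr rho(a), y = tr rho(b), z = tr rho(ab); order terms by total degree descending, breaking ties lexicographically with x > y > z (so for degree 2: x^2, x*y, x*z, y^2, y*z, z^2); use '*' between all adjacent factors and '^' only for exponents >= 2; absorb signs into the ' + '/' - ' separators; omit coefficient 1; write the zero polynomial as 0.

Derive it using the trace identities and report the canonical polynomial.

reduce: tr(b a b) = tr(b) tr(a b) - tr(a)  (reduce the b square) = y*z - x
tr(b a b a) = tr(a b) tr(a b) - tr(1)  (split on a) = z^2 - 2
tr(a b a^-1 b) = tr(b a b) tr(a) - tr(b a b a)  (eliminate a^-1) = x*y*z - x^2 - z^2 + 2

x*y*z - x^2 - z^2 + 2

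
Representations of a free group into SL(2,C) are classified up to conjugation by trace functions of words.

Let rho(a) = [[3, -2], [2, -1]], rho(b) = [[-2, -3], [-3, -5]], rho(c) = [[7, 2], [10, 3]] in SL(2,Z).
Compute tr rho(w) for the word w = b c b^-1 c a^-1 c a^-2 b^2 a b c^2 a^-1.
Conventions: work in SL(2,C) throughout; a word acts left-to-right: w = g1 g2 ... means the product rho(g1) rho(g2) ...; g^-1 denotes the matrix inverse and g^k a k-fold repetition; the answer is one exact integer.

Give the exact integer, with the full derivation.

rho(b) = [[-2, -3], [-3, -5]]
... * rho(c) = [[7, 2], [10, 3]]  ->  [[-44, -13], [-71, -21]]
... * rho(b^-1) = [[-5, 3], [3, -2]]  ->  [[181, -106], [292, -171]]
... * rho(c) = [[7, 2], [10, 3]]  ->  [[207, 44], [334, 71]]
... * rho(a^-1) = [[-1, 2], [-2, 3]]  ->  [[-295, 546], [-476, 881]]
... * rho(c) = [[7, 2], [10, 3]]  ->  [[3395, 1048], [5478, 1691]]
... * rho(a^-1) = [[-1, 2], [-2, 3]]  ->  [[-5491, 9934], [-8860, 16029]]
... * rho(a^-1) = [[-1, 2], [-2, 3]]  ->  [[-14377, 18820], [-23198, 30367]]
... * rho(b) = [[-2, -3], [-3, -5]]  ->  [[-27706, -50969], [-44705, -82241]]
... * rho(b) = [[-2, -3], [-3, -5]]  ->  [[208319, 337963], [336133, 545320]]
... * rho(a) = [[3, -2], [2, -1]]  ->  [[1300883, -754601], [2099039, -1217586]]
... * rho(b) = [[-2, -3], [-3, -5]]  ->  [[-337963, -129644], [-545320, -209187]]
... * rho(c) = [[7, 2], [10, 3]]  ->  [[-3662181, -1064858], [-5909110, -1718201]]
... * rho(c) = [[7, 2], [10, 3]]  ->  [[-36283847, -10518936], [-58545780, -16972823]]
... * rho(a^-1) = [[-1, 2], [-2, 3]]  ->  [[57321719, -104124502], [92491426, -168010029]]
tr = 57321719 + -168010029 = -110688310

-110688310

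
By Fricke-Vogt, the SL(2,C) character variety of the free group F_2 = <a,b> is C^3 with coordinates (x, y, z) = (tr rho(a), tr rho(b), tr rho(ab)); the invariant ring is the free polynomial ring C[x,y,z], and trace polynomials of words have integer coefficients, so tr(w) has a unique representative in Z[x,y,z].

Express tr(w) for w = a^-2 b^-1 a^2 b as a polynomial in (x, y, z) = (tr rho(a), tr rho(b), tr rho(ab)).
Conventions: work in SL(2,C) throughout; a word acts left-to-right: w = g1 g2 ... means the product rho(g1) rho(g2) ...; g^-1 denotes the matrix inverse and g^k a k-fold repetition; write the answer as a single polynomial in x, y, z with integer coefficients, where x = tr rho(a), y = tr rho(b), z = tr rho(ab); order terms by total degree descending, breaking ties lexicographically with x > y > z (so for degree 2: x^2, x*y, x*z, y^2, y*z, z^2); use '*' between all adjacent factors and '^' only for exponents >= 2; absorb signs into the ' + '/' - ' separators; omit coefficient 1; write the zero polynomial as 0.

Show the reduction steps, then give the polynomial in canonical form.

-x^3*y*z + x^4 + x^2*y^2 + x^2*z^2 - 4*x^2 + 2

tr(a^2) = tr(a) tr(a) - tr(1) = x^2 - 2
tr(b a^2) = tr(a) tr(b a) - tr(b) = x*z - y
tr(a^2 b a) = tr(a) tr(b a^2) - tr(b a) = x^2*z - x*y - z
tr(b a b a) = tr(a b) tr(a b) - tr(1)   [split at repeated a] = z^2 - 2
tr(b a b) = tr(b) tr(a b) - tr(a) = y*z - x
tr(a^2 b a b) = tr(a) tr(b a b a) - tr(b a b) = x*z^2 - y*z - x
tr(b^-1 a^2 b a) = tr(a^2 b a) tr(b) - tr(a^2 b a b) = x^2*y*z - x*y^2 - x*z^2 + x
tr(a^-1 b^-1 a^2 b) = tr(b^-1 a^2 b) tr(a) - tr(b^-1 a^2 b a) = -x^2*y*z + x^3 + x*y^2 + x*z^2 - 3*x
tr(a^-2 b^-1 a^2 b) = tr(a^-1 b^-1 a^2 b) tr(a) - tr(a^-1 b^-1 a^2 b a) = -x^3*y*z + x^4 + x^2*y^2 + x^2*z^2 - 4*x^2 + 2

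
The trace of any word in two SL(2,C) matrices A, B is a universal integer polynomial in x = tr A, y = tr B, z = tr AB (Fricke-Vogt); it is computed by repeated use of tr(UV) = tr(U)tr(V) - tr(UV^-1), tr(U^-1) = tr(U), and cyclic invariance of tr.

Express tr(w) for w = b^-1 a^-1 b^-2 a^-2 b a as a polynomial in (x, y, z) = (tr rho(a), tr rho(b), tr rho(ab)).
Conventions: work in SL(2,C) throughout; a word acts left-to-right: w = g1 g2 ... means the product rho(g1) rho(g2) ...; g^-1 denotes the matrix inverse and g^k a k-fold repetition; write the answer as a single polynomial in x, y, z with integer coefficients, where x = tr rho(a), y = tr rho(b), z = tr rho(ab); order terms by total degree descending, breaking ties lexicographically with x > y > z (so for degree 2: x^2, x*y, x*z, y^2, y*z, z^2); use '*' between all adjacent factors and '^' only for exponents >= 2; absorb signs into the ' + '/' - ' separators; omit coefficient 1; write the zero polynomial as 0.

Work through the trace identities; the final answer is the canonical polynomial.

-x^2*y^2*z^2 + 2*x^3*y*z + x*y^3*z + x*y*z^3 - x^4 - x^2*y^2 - x^2*z^2 - 4*x*y*z + 4*x^2 + z^2 - 2

reduce: trace(a b a) = trace(a) trace(b a) - trace(b) = x*z - y
reduce: trace(a b a b) = trace(b a) trace(b a) - trace(1)   [split at repeated b] = z^2 - 2
trace(b a b^-1 a) = trace(a b a) trace(b) - trace(a b a b) = x*y*z - y^2 - z^2 + 2
so trace(a^-1 b a b^-1) = trace(b a b^-1) trace(a) - trace(b a b^-1 a) = -x*y*z + x^2 + y^2 + z^2 - 2
trace(b^-2 a^-1 b a) = trace(a^-1 b a b^-1) trace(b) - trace(a^-1 b a) = -x*y^2*z + x^2*y + y^3 + y*z^2 - 3*y
trace(b^-2 a^-1 b a b^-1) = trace(b^-2 a^-1 b a) trace(b) - trace(b^-2 a^-1 b a b) = -x*y^3*z + x^2*y^2 + y^4 + y^2*z^2 + x*y*z - x^2 - 4*y^2 - z^2 + 2
so trace(a^2) = trace(a) trace(a) - trace(1) = x^2 - 2
trace(a b a^2) = trace(a) trace(a b a) - trace(a b) = x^2*z - x*y - z
so trace(b a b) = trace(b) trace(a b) - trace(a) = y*z - x
trace(a b a^2 b) = trace(a) trace(b a b a) - trace(b a b) = x*z^2 - y*z - x
trace(b a^2 b^-1 a) = trace(a b a^2) trace(b) - trace(a b a^2 b) = x^2*y*z - x*y^2 - x*z^2 + x
trace(a b^-1 a^-1 b a) = trace(b a^2 b^-1) trace(a) - trace(b a^2 b^-1 a) = -x^2*y*z + x^3 + x*y^2 + x*z^2 - 3*x
reduce: trace(a b a b a b) = trace(a b) trace(a b a b) - trace(a^-1 b^-1)   [split at repeated a] = z^3 - 3*z
reduce: trace(b a b a b^-1 a) = trace(a b a b a) trace(b) - trace(a b a b a b) = x*y*z^2 - y^2*z - z^3 - x*y + 3*z
so trace(a b^-1 a^-1 b a b) = trace(b a b a b^-1) trace(a) - trace(b a b a b^-1 a) = -x*y*z^2 + x^2*z + y^2*z + z^3 - 3*z
reduce: trace(a^-1 b a b^-1 a b^-1) = trace(a b^-1 a^-1 b a) trace(b) - trace(a b^-1 a^-1 b a b) = -x^2*y^2*z + x^3*y + x*y^3 + 2*x*y*z^2 - x^2*z - y^2*z - z^3 - 3*x*y + 3*z
reduce: trace(b^-2 a^-1 b a b^-1 a) = trace(a^-1 b a b^-1 a b^-1) trace(b) - trace(a^-1 b a b^-1 a) = -x^2*y^3*z + x^3*y^2 + x*y^4 + 2*x*y^2*z^2 - x^2*y*z - y^3*z - y*z^3 - 3*x*y^2 + 3*y*z - x
so trace(a^-1 b a b^-1 a^-1 b^-2) = trace(b^-2 a^-1 b a b^-1) trace(a) - trace(b^-2 a^-1 b a b^-1 a) = -x*y^2*z^2 + 2*x^2*y*z + y^3*z + y*z^3 - x^3 - x*y^2 - x*z^2 - 3*y*z + 3*x
trace(a b^-1) = trace(a) trace(b) - trace(a b) = x*y - z
so trace(b^-1 a b^-1) = trace(a b^-1) trace(b) - trace(a) = x*y^2 - y*z - x
reduce: trace(a b^-1 a) = trace(a^2) trace(b) - trace(a^2 b) = x^2*y - x*z - y
trace(b^-1 a b^-1 a) = trace(a b^-1 a) trace(b) - trace(a b^-1 a b) = x^2*y^2 - 2*x*y*z + z^2 - 2
reduce: trace(a b^-1 a^-1 b^-1) = trace(b^-1 a b^-1) trace(a) - trace(b^-1 a b^-1 a) = x*y*z - x^2 - z^2 + 2
reduce: trace(b^-1 a^-1 b^-2 a^-2 b a) = trace(a^-1 b a b^-1 a^-1 b^-2) trace(a) - trace(a^-1 b a b^-1 a^-1 b^-2 a) = -x^2*y^2*z^2 + 2*x^3*y*z + x*y^3*z + x*y*z^3 - x^4 - x^2*y^2 - x^2*z^2 - 4*x*y*z + 4*x^2 + z^2 - 2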